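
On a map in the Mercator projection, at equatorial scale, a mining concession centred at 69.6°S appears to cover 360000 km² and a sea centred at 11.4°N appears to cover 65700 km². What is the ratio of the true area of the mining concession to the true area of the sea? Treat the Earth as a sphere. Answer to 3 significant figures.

0.693

Mercator's areal exaggeration is sec²φ; hence true area = (apparent area) · cos²φ.
True area of mining concession: 360000 × cos²(69.6°) = 360000 × 0.1215 = 43740 km².
True area of sea: 65700 × cos²(11.4°) = 65700 × 0.9609 = 63130 km².
Ratio = 43740 / 63130 ≈ 0.693.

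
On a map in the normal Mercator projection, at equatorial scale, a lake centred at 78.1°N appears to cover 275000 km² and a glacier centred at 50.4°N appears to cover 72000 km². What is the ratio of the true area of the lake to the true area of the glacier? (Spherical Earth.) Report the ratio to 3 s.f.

0.400

Since Mercator area scale is 1/cos²φ, the true area equals the apparent area multiplied by cos²φ.
True area of lake: 275000 × cos²(78.1°) = 275000 × 0.04252 = 11690 km².
True area of glacier: 72000 × cos²(50.4°) = 72000 × 0.4063 = 29250 km².
Ratio = 11690 / 29250 ≈ 0.400.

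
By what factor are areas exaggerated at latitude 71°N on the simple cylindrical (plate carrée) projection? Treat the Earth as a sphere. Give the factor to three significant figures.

In the plate carrée (x = Rλ, y = Rφ), meridians are true-scale (h = 1) and parallels are stretched by k = sec φ.
Areal scale = h·k = 1 × sec φ; at 71°, h = 1.000, k = 3.072, so h·k = 3.072.

3.07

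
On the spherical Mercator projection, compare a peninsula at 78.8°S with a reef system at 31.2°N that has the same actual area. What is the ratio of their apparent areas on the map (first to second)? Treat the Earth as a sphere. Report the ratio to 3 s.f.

Mercator areal scale is sec²φ.
At 78.8°: sec²(78.8°) = 1/0.1942² = 26.51.
At 31.2°: sec²(31.2°) = 1/0.8554² = 1.367.
Ratio = 26.51/1.367 = cos²(31.2°)/cos²(78.8°) ≈ 19.4.

19.4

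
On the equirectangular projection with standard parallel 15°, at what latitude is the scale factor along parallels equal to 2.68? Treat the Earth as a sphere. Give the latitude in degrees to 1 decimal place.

With standard parallel φ₀ = 15°, the equirectangular projection gives x = Rλ cos φ₀, y = Rφ, so h = 1 and k = cos 15° / cos φ.
k = cos φ₀ / cos φ = 2.68  ⇒  cos φ = cos 15° / 2.68 = 0.3604.
φ = arccos(0.3604) ≈ 68.9°.

68.9°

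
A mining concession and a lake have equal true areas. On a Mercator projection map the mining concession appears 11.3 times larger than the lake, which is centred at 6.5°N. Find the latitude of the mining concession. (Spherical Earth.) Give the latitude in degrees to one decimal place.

For equal true areas on Mercator, apparent areas scale as sec²φ, so the ratio is cos²φ₂ / cos²φ₁.
cos²φ₂ / cos²φ₁ = 11.3  ⇒  cos φ₁ = cos 6.5° / √11.3 = 0.9936/3.362 = 0.2956.
φ₁ = arccos(0.2956) ≈ 72.8°.

72.8°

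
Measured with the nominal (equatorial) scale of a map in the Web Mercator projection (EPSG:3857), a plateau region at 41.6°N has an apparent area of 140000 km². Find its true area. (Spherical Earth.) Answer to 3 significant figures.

78300 km²

The Mercator projection is conformal; its linear scale factor is the same in every direction and equals sec φ = 1/cos φ.
Areal scale = k² = sec²φ = 1/cos²(41.6°) = 1/0.7478² = 1.788.
True area = apparent / (areal scale) = 140000 / 1.788 ≈ 78300 km².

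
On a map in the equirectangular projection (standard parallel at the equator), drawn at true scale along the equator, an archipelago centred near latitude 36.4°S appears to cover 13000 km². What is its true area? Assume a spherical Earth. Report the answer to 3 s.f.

10500 km²

Plate carrée maps x = Rλ, y = Rφ. The meridian scale is h = 1 and the parallel scale is k = 1/cos φ = sec φ.
Areal scale = h·k = 1 × sec φ; at 36.4°, h = 1.000, k = 1.242, so h·k = 1.242.
True area = apparent / (areal scale) = 13000 / 1.242 ≈ 10500 km².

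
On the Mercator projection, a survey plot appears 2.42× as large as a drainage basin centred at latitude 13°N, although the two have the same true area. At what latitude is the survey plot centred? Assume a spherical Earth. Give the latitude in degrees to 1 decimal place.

For equal true areas on Mercator, apparent areas scale as sec²φ, so the ratio is cos²φ₂ / cos²φ₁.
cos²φ₂ / cos²φ₁ = 2.42  ⇒  cos φ₁ = cos 13° / √2.42 = 0.9744/1.556 = 0.6263.
φ₁ = arccos(0.6263) ≈ 51.2°.

51.2°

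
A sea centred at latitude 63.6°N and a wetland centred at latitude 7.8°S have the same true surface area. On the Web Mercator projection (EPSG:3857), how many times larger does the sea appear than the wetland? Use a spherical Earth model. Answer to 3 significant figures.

On Mercator, area is exaggerated by sec²φ = 1/cos²φ.
At 63.6°: sec²(63.6°) = 1/0.4446² = 5.058.
At 7.8°: sec²(7.8°) = 1/0.9907² = 1.019.
Ratio = 5.058/1.019 = cos²(7.8°)/cos²(63.6°) ≈ 4.96.

4.96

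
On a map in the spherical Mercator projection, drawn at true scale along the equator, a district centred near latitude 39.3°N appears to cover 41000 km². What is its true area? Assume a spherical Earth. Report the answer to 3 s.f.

24600 km²

For Mercator, h = k = sec φ (a conformal cylindrical projection has a single point scale, 1/cos φ).
Areal scale = k² = sec²φ = 1/cos²(39.3°) = 1/0.7738² = 1.670.
True area = apparent / (areal scale) = 41000 / 1.670 ≈ 24600 km².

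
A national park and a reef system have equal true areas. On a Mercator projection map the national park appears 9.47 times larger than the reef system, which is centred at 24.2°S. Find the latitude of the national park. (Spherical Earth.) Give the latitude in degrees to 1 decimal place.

72.8°

Mercator areal scale is sec²φ, so apparent-area ratio = sec²φ₁ / sec²φ₂ = cos²φ₂ / cos²φ₁.
cos²φ₂ / cos²φ₁ = 9.47  ⇒  cos φ₁ = cos 24.2° / √9.47 = 0.9121/3.077 = 0.2964.
φ₁ = arccos(0.2964) ≈ 72.8°.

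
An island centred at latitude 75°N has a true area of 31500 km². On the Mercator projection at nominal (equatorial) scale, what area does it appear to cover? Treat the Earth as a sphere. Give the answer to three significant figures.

470000 km²

For Mercator, h = k = sec φ (a conformal cylindrical projection has a single point scale, 1/cos φ).
Areal scale = k² = sec²φ = 1/cos²(75°) = 1/0.2588² = 14.93.
Apparent area = 31500 × 14.93 ≈ 470000 km².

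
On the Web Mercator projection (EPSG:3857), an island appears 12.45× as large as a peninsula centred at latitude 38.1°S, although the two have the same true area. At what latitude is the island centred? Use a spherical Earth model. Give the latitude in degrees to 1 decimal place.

77.1°

For equal true areas on Mercator, apparent areas scale as sec²φ, so the ratio is cos²φ₂ / cos²φ₁.
cos²φ₂ / cos²φ₁ = 12.45  ⇒  cos φ₁ = cos 38.1° / √12.45 = 0.7869/3.528 = 0.2230.
φ₁ = arccos(0.2230) ≈ 77.1°.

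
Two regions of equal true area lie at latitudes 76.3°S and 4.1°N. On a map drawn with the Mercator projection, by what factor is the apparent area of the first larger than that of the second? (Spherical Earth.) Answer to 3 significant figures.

17.7

Mercator areal scale is sec²φ.
At 76.3°: sec²(76.3°) = 1/0.2368² = 17.83.
At 4.1°: sec²(4.1°) = 1/0.9974² = 1.005.
Ratio = 17.83/1.005 = cos²(4.1°)/cos²(76.3°) ≈ 17.7.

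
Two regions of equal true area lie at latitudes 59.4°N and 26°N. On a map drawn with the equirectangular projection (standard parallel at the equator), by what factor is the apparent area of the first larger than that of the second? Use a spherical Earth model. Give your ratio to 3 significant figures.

1.77

Plate carrée maps x = Rλ, y = Rφ. The meridian scale is h = 1 and the parallel scale is k = 1/cos φ = sec φ.
Areal scale at 59.4°: h·k = 1.000 × 1.964 = 1.964.
Areal scale at 26°: h·k = 1.000 × 1.113 = 1.113.
Ratio = 1.964/1.113 ≈ 1.77.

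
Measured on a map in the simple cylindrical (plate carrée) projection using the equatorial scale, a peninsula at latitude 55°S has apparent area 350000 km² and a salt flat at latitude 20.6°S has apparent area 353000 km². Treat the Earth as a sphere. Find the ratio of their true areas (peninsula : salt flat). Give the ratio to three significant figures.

On the plate carrée, areal scale = h·k = 1 × sec φ, so true area = apparent × cos φ.
True area of peninsula: 350000 × cos(55°) = 350000 × 0.5736 = 200800 km².
True area of salt flat: 353000 × cos(20.6°) = 353000 × 0.9361 = 330400 km².
Ratio = 200800 / 330400 ≈ 0.608.

0.608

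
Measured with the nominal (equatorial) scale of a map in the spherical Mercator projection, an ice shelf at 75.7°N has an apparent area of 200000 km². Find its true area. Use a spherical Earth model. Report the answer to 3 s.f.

12200 km²

For Mercator, h = k = sec φ (a conformal cylindrical projection has a single point scale, 1/cos φ).
Areal scale = k² = sec²φ = 1/cos²(75.7°) = 1/0.2470² = 16.39.
True area = apparent / (areal scale) = 200000 / 16.39 ≈ 12200 km².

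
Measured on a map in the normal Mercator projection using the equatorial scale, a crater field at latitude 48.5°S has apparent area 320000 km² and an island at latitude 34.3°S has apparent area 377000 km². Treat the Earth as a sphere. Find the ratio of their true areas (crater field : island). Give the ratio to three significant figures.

0.546

Since Mercator area scale is 1/cos²φ, the true area equals the apparent area multiplied by cos²φ.
True area of crater field: 320000 × cos²(48.5°) = 320000 × 0.4391 = 140500 km².
True area of island: 377000 × cos²(34.3°) = 377000 × 0.6824 = 257300 km².
Ratio = 140500 / 257300 ≈ 0.546.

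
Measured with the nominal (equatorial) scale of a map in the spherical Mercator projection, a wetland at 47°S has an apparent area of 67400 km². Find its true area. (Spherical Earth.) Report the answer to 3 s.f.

The Mercator projection is conformal; its linear scale factor is the same in every direction and equals sec φ = 1/cos φ.
Areal scale = k² = sec²φ = 1/cos²(47°) = 1/0.6820² = 2.150.
True area = apparent / (areal scale) = 67400 / 2.150 ≈ 31300 km².

31300 km²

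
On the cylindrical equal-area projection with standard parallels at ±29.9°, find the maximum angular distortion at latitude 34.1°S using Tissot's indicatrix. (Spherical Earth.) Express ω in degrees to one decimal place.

5.3°

A cylindrical equal-area projection with standard parallel φ₀ has meridian scale h = cos φ / cos φ₀ and parallel scale k = cos φ₀ / cos φ (so areas are preserved, h·k = 1).
At 34.1°: h = 0.9552, k = 1.047; principal scales a = 1.047, b = 0.9552.
sin(ω/2) = (a − b)/(a + b) = 0.09170/2.002 = 0.04580, so ω = 2 arcsin(0.04580) ≈ 5.3°.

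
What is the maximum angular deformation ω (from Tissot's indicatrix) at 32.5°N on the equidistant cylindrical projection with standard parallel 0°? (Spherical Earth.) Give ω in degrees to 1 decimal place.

9.7°

In the plate carrée (x = Rλ, y = Rφ), meridians are true-scale (h = 1) and parallels are stretched by k = sec φ.
At 32.5°: h = 1.000, k = 1.186; principal scales a = 1.186, b = 1.000.
sin(ω/2) = (a − b)/(a + b) = 0.1857/2.186 = 0.08496, so ω = 2 arcsin(0.08496) ≈ 9.7°.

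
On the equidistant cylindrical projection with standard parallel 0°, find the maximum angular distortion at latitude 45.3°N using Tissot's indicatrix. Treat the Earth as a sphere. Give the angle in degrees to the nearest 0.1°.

For the equirectangular projection with φ₀ = 0 (plate carrée), h = 1 along meridians and k = sec φ along parallels.
At 45.3°: h = 1.000, k = 1.422; principal scales a = 1.422, b = 1.000.
sin(ω/2) = (a − b)/(a + b) = 0.4217/2.422 = 0.1741, so ω = 2 arcsin(0.1741) ≈ 20.1°.

20.1°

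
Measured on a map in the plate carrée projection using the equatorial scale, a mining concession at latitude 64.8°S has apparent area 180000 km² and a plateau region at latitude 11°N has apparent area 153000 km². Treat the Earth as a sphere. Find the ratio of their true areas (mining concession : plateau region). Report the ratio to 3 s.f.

Plate carrée has h = 1 and k = sec φ, giving areal scale sec φ; true area = (apparent area) · cos φ.
True area of mining concession: 180000 × cos(64.8°) = 180000 × 0.4258 = 76640 km².
True area of plateau region: 153000 × cos(11°) = 153000 × 0.9816 = 150200 km².
Ratio = 76640 / 150200 ≈ 0.510.

0.510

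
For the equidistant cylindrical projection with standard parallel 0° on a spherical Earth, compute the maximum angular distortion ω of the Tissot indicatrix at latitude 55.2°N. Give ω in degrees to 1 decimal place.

For the equirectangular projection with φ₀ = 0 (plate carrée), h = 1 along meridians and k = sec φ along parallels.
At 55.2°: h = 1.000, k = 1.752; principal scales a = 1.752, b = 1.000.
sin(ω/2) = (a − b)/(a + b) = 0.7522/2.752 = 0.2733, so ω = 2 arcsin(0.2733) ≈ 31.7°.

31.7°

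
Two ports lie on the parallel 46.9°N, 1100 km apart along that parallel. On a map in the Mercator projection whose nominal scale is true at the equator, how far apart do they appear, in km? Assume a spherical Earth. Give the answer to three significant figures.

1610 km

The Mercator projection is conformal; its linear scale factor is the same in every direction and equals sec φ = 1/cos φ.
Along the parallel, k = sec 46.9° = 1/0.6833 = 1.464.
Map distance = 1100 × 1.464 ≈ 1610 km.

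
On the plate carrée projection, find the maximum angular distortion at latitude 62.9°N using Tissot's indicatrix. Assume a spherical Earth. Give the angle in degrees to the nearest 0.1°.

43.9°

Plate carrée maps x = Rλ, y = Rφ. The meridian scale is h = 1 and the parallel scale is k = 1/cos φ = sec φ.
At 62.9°: h = 1.000, k = 2.195; principal scales a = 2.195, b = 1.000.
sin(ω/2) = (a − b)/(a + b) = 1.195/3.195 = 0.3741, so ω = 2 arcsin(0.3741) ≈ 43.9°.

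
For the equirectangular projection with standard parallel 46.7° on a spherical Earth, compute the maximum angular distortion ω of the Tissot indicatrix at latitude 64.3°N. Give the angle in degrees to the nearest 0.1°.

With standard parallel φ₀ = 46.7°, the equirectangular projection gives x = Rλ cos φ₀, y = Rφ, so h = 1 and k = cos 46.7° / cos φ.
At 64.3°: h = 1.000, k = 1.581; principal scales a = 1.581, b = 1.000.
sin(ω/2) = (a − b)/(a + b) = 0.5815/2.581 = 0.2252, so ω = 2 arcsin(0.2252) ≈ 26.0°.

26.0°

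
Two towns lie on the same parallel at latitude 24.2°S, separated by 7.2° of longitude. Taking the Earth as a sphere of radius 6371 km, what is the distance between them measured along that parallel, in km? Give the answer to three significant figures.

Arc length along a parallel = R cos φ · Δλ (with Δλ in radians).
= 6371 × cos 24.2° × (7.2° × π/180) = 6371 × 0.9121 × 0.1257 ≈ 730 km.

730 km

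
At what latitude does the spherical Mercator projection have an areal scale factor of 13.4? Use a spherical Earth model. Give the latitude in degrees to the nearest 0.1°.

Mercator areal scale is sec²φ.
sec²φ = 13.4  ⇒  cos²φ = 0.07463  ⇒  cos φ = 0.2732.
φ = arccos(0.2732) ≈ 74.1°.

74.1°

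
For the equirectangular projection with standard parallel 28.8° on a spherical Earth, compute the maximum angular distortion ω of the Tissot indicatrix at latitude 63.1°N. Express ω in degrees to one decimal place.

37.2°

The equidistant cylindrical projection with φ₀ = 28.8° has h = 1 (meridians true) and k = cos φ₀ / cos φ along parallels.
At 63.1°: h = 1.000, k = 1.937; principal scales a = 1.937, b = 1.000.
sin(ω/2) = (a − b)/(a + b) = 0.9369/2.937 = 0.3190, so ω = 2 arcsin(0.3190) ≈ 37.2°.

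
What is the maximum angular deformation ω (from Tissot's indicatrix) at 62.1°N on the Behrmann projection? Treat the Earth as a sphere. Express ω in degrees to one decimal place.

66.5°

The Behrmann projection is cylindrical equal-area with φ₀ = 30°. Cylindrical equal-area (φ₀ = 30°): h = cos φ / cos 30° along meridians, k = cos 30° / cos φ along parallels; h·k = 1.
At 62.1°: h = 0.5403, k = 1.851; principal scales a = 1.851, b = 0.5403.
sin(ω/2) = (a − b)/(a + b) = 1.310/2.391 = 0.5481, so ω = 2 arcsin(0.5481) ≈ 66.5°.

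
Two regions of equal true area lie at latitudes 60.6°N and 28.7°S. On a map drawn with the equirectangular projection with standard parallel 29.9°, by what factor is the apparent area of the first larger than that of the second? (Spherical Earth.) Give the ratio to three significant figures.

1.79

The equidistant cylindrical projection with φ₀ = 29.9° has h = 1 (meridians true) and k = cos φ₀ / cos φ along parallels.
Areal scale at 60.6°: h·k = 1.000 × 1.766 = 1.766.
Areal scale at 28.7°: h·k = 1.000 × 0.9883 = 0.9883.
Ratio = 1.766/0.9883 ≈ 1.79.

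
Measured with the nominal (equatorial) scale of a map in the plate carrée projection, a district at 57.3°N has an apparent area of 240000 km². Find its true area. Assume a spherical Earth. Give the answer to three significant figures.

For the equirectangular projection with φ₀ = 0 (plate carrée), h = 1 along meridians and k = sec φ along parallels.
Areal scale = h·k = 1 × sec φ; at 57.3°, h = 1.000, k = 1.851, so h·k = 1.851.
True area = apparent / (areal scale) = 240000 / 1.851 ≈ 130000 km².

130000 km²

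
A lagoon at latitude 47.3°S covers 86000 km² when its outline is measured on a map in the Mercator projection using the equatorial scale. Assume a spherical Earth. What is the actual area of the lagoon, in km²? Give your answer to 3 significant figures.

39600 km²

Mercator is conformal, so the point scale is isotropic: h = k = sec φ = 1/cos φ.
Areal scale = k² = sec²φ = 1/cos²(47.3°) = 1/0.6782² = 2.174.
True area = apparent / (areal scale) = 86000 / 2.174 ≈ 39600 km².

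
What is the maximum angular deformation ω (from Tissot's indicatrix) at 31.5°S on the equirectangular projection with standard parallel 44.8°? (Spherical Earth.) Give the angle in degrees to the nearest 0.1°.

The equidistant cylindrical projection with φ₀ = 44.8° has h = 1 (meridians true) and k = cos φ₀ / cos φ along parallels.
At 31.5°: h = 1.000, k = 0.8322; principal scales a = 1.000, b = 0.8322.
sin(ω/2) = (a − b)/(a + b) = 0.1678/1.832 = 0.09158, so ω = 2 arcsin(0.09158) ≈ 10.5°.

10.5°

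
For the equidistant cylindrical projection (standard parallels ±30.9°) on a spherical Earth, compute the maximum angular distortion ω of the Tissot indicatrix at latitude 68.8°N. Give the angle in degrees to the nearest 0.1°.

48.0°

The equidistant cylindrical projection with φ₀ = 30.9° has h = 1 (meridians true) and k = cos φ₀ / cos φ along parallels.
At 68.8°: h = 1.000, k = 2.373; principal scales a = 2.373, b = 1.000.
sin(ω/2) = (a − b)/(a + b) = 1.373/3.373 = 0.4070, so ω = 2 arcsin(0.4070) ≈ 48.0°.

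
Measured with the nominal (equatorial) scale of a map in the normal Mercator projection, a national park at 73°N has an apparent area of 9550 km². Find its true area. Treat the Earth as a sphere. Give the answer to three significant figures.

Mercator is conformal, so the point scale is isotropic: h = k = sec φ = 1/cos φ.
Areal scale = k² = sec²φ = 1/cos²(73°) = 1/0.2924² = 11.70.
True area = apparent / (areal scale) = 9550 / 11.70 ≈ 816 km².

816 km²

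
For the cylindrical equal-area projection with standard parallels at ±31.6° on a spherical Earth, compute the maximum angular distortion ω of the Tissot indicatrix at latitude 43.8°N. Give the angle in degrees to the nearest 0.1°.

Cylindrical equal-area (φ₀ = 31.6°): h = cos φ / cos 31.6° along meridians, k = cos 31.6° / cos φ along parallels; h·k = 1.
At 43.8°: h = 0.8474, k = 1.180; principal scales a = 1.180, b = 0.8474.
sin(ω/2) = (a − b)/(a + b) = 0.3327/2.027 = 0.1641, so ω = 2 arcsin(0.1641) ≈ 18.9°.

18.9°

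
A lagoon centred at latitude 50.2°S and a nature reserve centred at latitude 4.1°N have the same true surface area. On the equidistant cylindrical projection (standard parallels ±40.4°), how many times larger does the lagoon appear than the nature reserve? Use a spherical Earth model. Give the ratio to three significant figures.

With standard parallel φ₀ = 40.4°, the equirectangular projection gives x = Rλ cos φ₀, y = Rφ, so h = 1 and k = cos 40.4° / cos φ.
Areal scale at 50.2°: h·k = 1.000 × 1.190 = 1.190.
Areal scale at 4.1°: h·k = 1.000 × 0.7635 = 0.7635.
Ratio = 1.190/0.7635 ≈ 1.56.

1.56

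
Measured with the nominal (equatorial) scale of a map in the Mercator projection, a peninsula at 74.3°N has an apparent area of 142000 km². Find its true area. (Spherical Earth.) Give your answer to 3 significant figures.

For Mercator, h = k = sec φ (a conformal cylindrical projection has a single point scale, 1/cos φ).
Areal scale = k² = sec²φ = 1/cos²(74.3°) = 1/0.2706² = 13.66.
True area = apparent / (areal scale) = 142000 / 13.66 ≈ 10400 km².

10400 km²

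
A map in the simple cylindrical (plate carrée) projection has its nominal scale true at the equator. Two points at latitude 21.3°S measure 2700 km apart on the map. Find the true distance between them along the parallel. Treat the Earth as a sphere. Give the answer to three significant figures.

For the equirectangular projection with φ₀ = 0 (plate carrée), h = 1 along meridians and k = sec φ along parallels.
Along the parallel at 21.3°, map distances are exaggerated by k = sec 21.3° = 1.073.
True distance = 2700 / 1.073 = 2700 × cos 21.3° ≈ 2520 km.

2520 km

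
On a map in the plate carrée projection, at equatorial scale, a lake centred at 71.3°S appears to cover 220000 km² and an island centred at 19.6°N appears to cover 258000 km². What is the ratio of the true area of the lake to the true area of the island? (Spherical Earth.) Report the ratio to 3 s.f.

Plate carrée has h = 1 and k = sec φ, giving areal scale sec φ; true area = (apparent area) · cos φ.
True area of lake: 220000 × cos(71.3°) = 220000 × 0.3206 = 70530 km².
True area of island: 258000 × cos(19.6°) = 258000 × 0.9421 = 243100 km².
Ratio = 70530 / 243100 ≈ 0.290.

0.290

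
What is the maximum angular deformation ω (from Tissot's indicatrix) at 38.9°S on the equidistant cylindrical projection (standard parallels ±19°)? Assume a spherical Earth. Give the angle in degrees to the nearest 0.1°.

11.1°

The equidistant cylindrical projection with φ₀ = 19° has h = 1 (meridians true) and k = cos φ₀ / cos φ along parallels.
At 38.9°: h = 1.000, k = 1.215; principal scales a = 1.215, b = 1.000.
sin(ω/2) = (a − b)/(a + b) = 0.2149/2.215 = 0.09704, so ω = 2 arcsin(0.09704) ≈ 11.1°.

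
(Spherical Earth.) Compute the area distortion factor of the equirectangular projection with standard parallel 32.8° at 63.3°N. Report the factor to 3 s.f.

In the equirectangular projection with standard parallel φ₀ = 32.8° (x = Rλ cos φ₀, y = Rφ), meridians are true-scale (h = 1) and the parallel scale is k = cos φ₀ / cos φ.
Areal scale = h·k = 1 × cos φ₀ / cos φ; at 63.3°, h = 1.000, k = 1.871, so h·k = 1.871.

1.87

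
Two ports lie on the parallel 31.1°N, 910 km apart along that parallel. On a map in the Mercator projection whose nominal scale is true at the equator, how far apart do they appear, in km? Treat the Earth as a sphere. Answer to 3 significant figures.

1060 km

The Mercator projection is conformal; its linear scale factor is the same in every direction and equals sec φ = 1/cos φ.
Along the parallel, k = sec 31.1° = 1/0.8563 = 1.168.
Map distance = 910 × 1.168 ≈ 1060 km.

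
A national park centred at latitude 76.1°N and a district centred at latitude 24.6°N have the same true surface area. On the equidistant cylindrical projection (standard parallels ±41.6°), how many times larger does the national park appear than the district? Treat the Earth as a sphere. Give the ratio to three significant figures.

With standard parallel φ₀ = 41.6°, the equirectangular projection gives x = Rλ cos φ₀, y = Rφ, so h = 1 and k = cos 41.6° / cos φ.
Areal scale at 76.1°: h·k = 1.000 × 3.113 = 3.113.
Areal scale at 24.6°: h·k = 1.000 × 0.8224 = 0.8224.
Ratio = 3.113/0.8224 ≈ 3.78.

3.78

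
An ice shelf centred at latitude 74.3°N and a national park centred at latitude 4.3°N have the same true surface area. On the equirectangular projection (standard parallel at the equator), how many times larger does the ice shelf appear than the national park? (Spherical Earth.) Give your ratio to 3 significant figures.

3.69

For the equirectangular projection with φ₀ = 0 (plate carrée), h = 1 along meridians and k = sec φ along parallels.
Areal scale at 74.3°: h·k = 1.000 × 3.695 = 3.695.
Areal scale at 4.3°: h·k = 1.000 × 1.003 = 1.003.
Ratio = 3.695/1.003 ≈ 3.69.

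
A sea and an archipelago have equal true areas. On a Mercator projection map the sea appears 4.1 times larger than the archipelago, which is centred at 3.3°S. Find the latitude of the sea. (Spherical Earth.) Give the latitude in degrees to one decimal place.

Mercator areal scale is sec²φ, so apparent-area ratio = sec²φ₁ / sec²φ₂ = cos²φ₂ / cos²φ₁.
cos²φ₂ / cos²φ₁ = 4.1  ⇒  cos φ₁ = cos 3.3° / √4.1 = 0.9983/2.025 = 0.4930.
φ₁ = arccos(0.4930) ≈ 60.5°.

60.5°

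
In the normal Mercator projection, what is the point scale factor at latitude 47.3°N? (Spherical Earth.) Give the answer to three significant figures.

1.47

Mercator is conformal, so the point scale is isotropic: h = k = sec φ = 1/cos φ.
k = 1/cos 47.3° = 1/0.6782 = 1.475.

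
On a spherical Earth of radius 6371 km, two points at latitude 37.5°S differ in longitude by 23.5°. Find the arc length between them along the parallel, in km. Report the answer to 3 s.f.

2070 km

Arc length along a parallel = R cos φ · Δλ (with Δλ in radians).
= 6371 × cos 37.5° × (23.5° × π/180) = 6371 × 0.7934 × 0.4102 ≈ 2070 km.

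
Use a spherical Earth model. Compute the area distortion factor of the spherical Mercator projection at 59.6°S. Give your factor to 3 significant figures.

For Mercator, h = k = sec φ (a conformal cylindrical projection has a single point scale, 1/cos φ).
Areal scale = k² = sec²φ = 1/cos²(59.6°) = 1/0.5060² = 3.905.

3.91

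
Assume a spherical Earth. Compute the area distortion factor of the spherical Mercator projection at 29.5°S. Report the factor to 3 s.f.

1.32

Mercator is conformal, so the point scale is isotropic: h = k = sec φ = 1/cos φ.
Areal scale = k² = sec²φ = 1/cos²(29.5°) = 1/0.8704² = 1.320.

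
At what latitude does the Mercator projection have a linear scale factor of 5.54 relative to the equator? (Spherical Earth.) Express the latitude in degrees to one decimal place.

79.6°

Mercator scale is k = sec φ = 1/cos φ.
1/cos φ = 5.54  ⇒  cos φ = 0.1805  ⇒  φ = arccos(0.1805) ≈ 79.6°.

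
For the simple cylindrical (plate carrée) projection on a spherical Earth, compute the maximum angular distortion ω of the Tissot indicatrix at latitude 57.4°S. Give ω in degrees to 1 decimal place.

34.9°

Plate carrée maps x = Rλ, y = Rφ. The meridian scale is h = 1 and the parallel scale is k = 1/cos φ = sec φ.
At 57.4°: h = 1.000, k = 1.856; principal scales a = 1.856, b = 1.000.
sin(ω/2) = (a − b)/(a + b) = 0.8561/2.856 = 0.2997, so ω = 2 arcsin(0.2997) ≈ 34.9°.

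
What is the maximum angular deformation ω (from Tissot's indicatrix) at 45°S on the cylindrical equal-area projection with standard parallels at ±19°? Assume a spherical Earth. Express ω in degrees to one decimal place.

32.8°

A cylindrical equal-area projection with standard parallel φ₀ has meridian scale h = cos φ / cos φ₀ and parallel scale k = cos φ₀ / cos φ (so areas are preserved, h·k = 1).
At 45°: h = 0.7479, k = 1.337; principal scales a = 1.337, b = 0.7479.
sin(ω/2) = (a − b)/(a + b) = 0.5893/2.085 = 0.2826, so ω = 2 arcsin(0.2826) ≈ 32.8°.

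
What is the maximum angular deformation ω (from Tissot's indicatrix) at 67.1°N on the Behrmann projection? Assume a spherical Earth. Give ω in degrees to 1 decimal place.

83.2°

The Behrmann projection is cylindrical equal-area with φ₀ = 30°. Cylindrical equal-area (φ₀ = 30°): h = cos φ / cos 30° along meridians, k = cos 30° / cos φ along parallels; h·k = 1.
At 67.1°: h = 0.4493, k = 2.226; principal scales a = 2.226, b = 0.4493.
sin(ω/2) = (a − b)/(a + b) = 1.776/2.675 = 0.6640, so ω = 2 arcsin(0.6640) ≈ 83.2°.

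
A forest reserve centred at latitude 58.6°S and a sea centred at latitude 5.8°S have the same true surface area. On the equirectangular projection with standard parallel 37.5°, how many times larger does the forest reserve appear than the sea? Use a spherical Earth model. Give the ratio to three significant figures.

With standard parallel φ₀ = 37.5°, the equirectangular projection gives x = Rλ cos φ₀, y = Rφ, so h = 1 and k = cos 37.5° / cos φ.
Areal scale at 58.6°: h·k = 1.000 × 1.523 = 1.523.
Areal scale at 5.8°: h·k = 1.000 × 0.7974 = 0.7974.
Ratio = 1.523/0.7974 ≈ 1.91.

1.91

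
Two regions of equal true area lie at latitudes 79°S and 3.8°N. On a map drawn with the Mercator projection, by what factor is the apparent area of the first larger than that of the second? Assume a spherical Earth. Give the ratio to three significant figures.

27.3

On Mercator, area is exaggerated by sec²φ = 1/cos²φ.
At 79°: sec²(79°) = 1/0.1908² = 27.47.
At 3.8°: sec²(3.8°) = 1/0.9978² = 1.004.
Ratio = 27.47/1.004 = cos²(3.8°)/cos²(79°) ≈ 27.3.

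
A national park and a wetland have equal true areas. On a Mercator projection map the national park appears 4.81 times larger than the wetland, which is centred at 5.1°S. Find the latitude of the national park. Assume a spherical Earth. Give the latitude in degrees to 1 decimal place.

On Mercator, (apparent₁)/(apparent₂) = sec²φ₁ / sec²φ₂ when true areas are equal.
cos²φ₂ / cos²φ₁ = 4.81  ⇒  cos φ₁ = cos 5.1° / √4.81 = 0.9960/2.193 = 0.4542.
φ₁ = arccos(0.4542) ≈ 63.0°.

63.0°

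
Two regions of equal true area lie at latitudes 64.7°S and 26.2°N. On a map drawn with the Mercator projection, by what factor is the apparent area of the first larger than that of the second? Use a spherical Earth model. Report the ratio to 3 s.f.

On Mercator, area is exaggerated by sec²φ = 1/cos²φ.
At 64.7°: sec²(64.7°) = 1/0.4274² = 5.475.
At 26.2°: sec²(26.2°) = 1/0.8973² = 1.242.
Ratio = 5.475/1.242 = cos²(26.2°)/cos²(64.7°) ≈ 4.41.

4.41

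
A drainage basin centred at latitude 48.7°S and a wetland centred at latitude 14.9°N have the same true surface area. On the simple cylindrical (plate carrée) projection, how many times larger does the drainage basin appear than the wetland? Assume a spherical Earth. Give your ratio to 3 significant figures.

In the plate carrée (x = Rλ, y = Rφ), meridians are true-scale (h = 1) and parallels are stretched by k = sec φ.
Areal scale at 48.7°: h·k = 1.000 × 1.515 = 1.515.
Areal scale at 14.9°: h·k = 1.000 × 1.035 = 1.035.
Ratio = 1.515/1.035 ≈ 1.46.

1.46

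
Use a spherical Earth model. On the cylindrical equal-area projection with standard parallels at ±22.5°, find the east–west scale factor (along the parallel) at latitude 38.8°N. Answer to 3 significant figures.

1.19

A cylindrical equal-area projection with standard parallel φ₀ has meridian scale h = cos φ / cos φ₀ and parallel scale k = cos φ₀ / cos φ (so areas are preserved, h·k = 1).
k = cos 22.5° / cos 38.8° = 0.9239/0.7793 = 1.185.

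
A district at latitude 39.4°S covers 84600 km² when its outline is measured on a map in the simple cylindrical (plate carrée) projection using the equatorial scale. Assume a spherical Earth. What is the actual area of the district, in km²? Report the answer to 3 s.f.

65400 km²

For the equirectangular projection with φ₀ = 0 (plate carrée), h = 1 along meridians and k = sec φ along parallels.
Areal scale = h·k = 1 × sec φ; at 39.4°, h = 1.000, k = 1.294, so h·k = 1.294.
True area = apparent / (areal scale) = 84600 / 1.294 ≈ 65400 km².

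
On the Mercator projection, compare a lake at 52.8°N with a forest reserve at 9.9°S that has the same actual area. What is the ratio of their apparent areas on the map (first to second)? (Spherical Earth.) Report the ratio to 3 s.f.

2.65

Mercator areal scale is sec²φ.
At 52.8°: sec²(52.8°) = 1/0.6046² = 2.736.
At 9.9°: sec²(9.9°) = 1/0.9851² = 1.030.
Ratio = 2.736/1.030 = cos²(9.9°)/cos²(52.8°) ≈ 2.65.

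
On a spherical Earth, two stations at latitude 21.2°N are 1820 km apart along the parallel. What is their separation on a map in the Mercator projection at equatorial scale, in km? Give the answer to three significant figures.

1950 km

Mercator is conformal, so the point scale is isotropic: h = k = sec φ = 1/cos φ.
Along the parallel, k = sec 21.2° = 1/0.9323 = 1.073.
Map distance = 1820 × 1.073 ≈ 1950 km.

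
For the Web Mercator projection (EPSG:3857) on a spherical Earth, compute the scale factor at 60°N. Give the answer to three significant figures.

2.00

The Mercator projection is conformal; its linear scale factor is the same in every direction and equals sec φ = 1/cos φ.
k = 1/cos 60° = 1/0.5000 = 2.000.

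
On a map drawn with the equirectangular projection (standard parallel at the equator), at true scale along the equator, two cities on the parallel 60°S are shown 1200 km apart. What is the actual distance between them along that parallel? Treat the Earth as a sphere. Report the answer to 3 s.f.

600 km

In the plate carrée (x = Rλ, y = Rφ), meridians are true-scale (h = 1) and parallels are stretched by k = sec φ.
Along the parallel at 60°, map distances are exaggerated by k = sec 60° = 2.000.
True distance = 1200 / 2.000 = 1200 × cos 60° ≈ 600 km.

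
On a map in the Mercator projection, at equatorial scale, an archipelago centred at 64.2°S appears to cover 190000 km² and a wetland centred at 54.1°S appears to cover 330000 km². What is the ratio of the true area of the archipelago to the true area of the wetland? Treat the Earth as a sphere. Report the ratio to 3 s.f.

0.317

On Mercator the areal scale is sec²φ, so true area = apparent × cos²φ.
True area of archipelago: 190000 × cos²(64.2°) = 190000 × 0.1894 = 35990 km².
True area of wetland: 330000 × cos²(54.1°) = 330000 × 0.3438 = 113500 km².
Ratio = 35990 / 113500 ≈ 0.317.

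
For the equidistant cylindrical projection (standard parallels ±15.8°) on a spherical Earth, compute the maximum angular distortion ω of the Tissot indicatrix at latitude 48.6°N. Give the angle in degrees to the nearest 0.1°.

In the equirectangular projection with standard parallel φ₀ = 15.8° (x = Rλ cos φ₀, y = Rφ), meridians are true-scale (h = 1) and the parallel scale is k = cos φ₀ / cos φ.
At 48.6°: h = 1.000, k = 1.455; principal scales a = 1.455, b = 1.000.
sin(ω/2) = (a − b)/(a + b) = 0.4550/2.455 = 0.1853, so ω = 2 arcsin(0.1853) ≈ 21.4°.

21.4°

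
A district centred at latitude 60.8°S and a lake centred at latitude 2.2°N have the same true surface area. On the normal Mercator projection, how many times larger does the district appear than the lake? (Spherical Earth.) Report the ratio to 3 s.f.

4.20

Mercator is conformal with k = sec φ, so areal scale = k² = sec²φ.
At 60.8°: sec²(60.8°) = 1/0.4879² = 4.202.
At 2.2°: sec²(2.2°) = 1/0.9993² = 1.001.
Ratio = 4.202/1.001 = cos²(2.2°)/cos²(60.8°) ≈ 4.20.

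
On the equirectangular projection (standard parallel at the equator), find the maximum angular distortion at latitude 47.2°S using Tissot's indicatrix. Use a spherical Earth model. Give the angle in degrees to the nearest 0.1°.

22.0°

Plate carrée maps x = Rλ, y = Rφ. The meridian scale is h = 1 and the parallel scale is k = 1/cos φ = sec φ.
At 47.2°: h = 1.000, k = 1.472; principal scales a = 1.472, b = 1.000.
sin(ω/2) = (a − b)/(a + b) = 0.4718/2.472 = 0.1909, so ω = 2 arcsin(0.1909) ≈ 22.0°.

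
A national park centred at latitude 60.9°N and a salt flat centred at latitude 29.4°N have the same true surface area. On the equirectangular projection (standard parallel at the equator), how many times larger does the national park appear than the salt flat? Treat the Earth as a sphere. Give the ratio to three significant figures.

1.79

Plate carrée maps x = Rλ, y = Rφ. The meridian scale is h = 1 and the parallel scale is k = 1/cos φ = sec φ.
Areal scale at 60.9°: h·k = 1.000 × 2.056 = 2.056.
Areal scale at 29.4°: h·k = 1.000 × 1.148 = 1.148.
Ratio = 2.056/1.148 ≈ 1.79.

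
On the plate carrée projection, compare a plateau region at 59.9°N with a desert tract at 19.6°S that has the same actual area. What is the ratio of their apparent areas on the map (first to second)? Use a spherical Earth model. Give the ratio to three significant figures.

For the equirectangular projection with φ₀ = 0 (plate carrée), h = 1 along meridians and k = sec φ along parallels.
Areal scale at 59.9°: h·k = 1.000 × 1.994 = 1.994.
Areal scale at 19.6°: h·k = 1.000 × 1.062 = 1.062.
Ratio = 1.994/1.062 ≈ 1.88.

1.88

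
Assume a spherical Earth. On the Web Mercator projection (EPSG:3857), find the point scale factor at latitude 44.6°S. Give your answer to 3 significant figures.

Mercator is conformal, so the point scale is isotropic: h = k = sec φ = 1/cos φ.
k = 1/cos 44.6° = 1/0.7120 = 1.404.

1.40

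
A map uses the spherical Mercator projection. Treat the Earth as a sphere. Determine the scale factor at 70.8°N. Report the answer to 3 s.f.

3.04

The Mercator projection is conformal; its linear scale factor is the same in every direction and equals sec φ = 1/cos φ.
k = 1/cos 70.8° = 1/0.3289 = 3.041.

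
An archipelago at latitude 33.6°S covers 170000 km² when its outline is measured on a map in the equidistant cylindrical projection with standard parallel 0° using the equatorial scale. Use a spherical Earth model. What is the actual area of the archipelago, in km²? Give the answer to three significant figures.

Plate carrée maps x = Rλ, y = Rφ. The meridian scale is h = 1 and the parallel scale is k = 1/cos φ = sec φ.
Areal scale = h·k = 1 × sec φ; at 33.6°, h = 1.000, k = 1.201, so h·k = 1.201.
True area = apparent / (areal scale) = 170000 / 1.201 ≈ 142000 km².

142000 km²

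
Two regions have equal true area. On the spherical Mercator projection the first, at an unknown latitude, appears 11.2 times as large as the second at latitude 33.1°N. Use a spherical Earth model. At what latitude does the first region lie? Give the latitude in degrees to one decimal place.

On Mercator, (apparent₁)/(apparent₂) = sec²φ₁ / sec²φ₂ when true areas are equal.
cos²φ₂ / cos²φ₁ = 11.2  ⇒  cos φ₁ = cos 33.1° / √11.2 = 0.8377/3.347 = 0.2503.
φ₁ = arccos(0.2503) ≈ 75.5°.

75.5°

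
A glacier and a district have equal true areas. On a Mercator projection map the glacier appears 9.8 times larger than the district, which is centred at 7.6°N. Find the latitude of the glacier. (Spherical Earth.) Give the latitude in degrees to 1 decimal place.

71.5°

Mercator areal scale is sec²φ, so apparent-area ratio = sec²φ₁ / sec²φ₂ = cos²φ₂ / cos²φ₁.
cos²φ₂ / cos²φ₁ = 9.8  ⇒  cos φ₁ = cos 7.6° / √9.8 = 0.9912/3.130 = 0.3166.
φ₁ = arccos(0.3166) ≈ 71.5°.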